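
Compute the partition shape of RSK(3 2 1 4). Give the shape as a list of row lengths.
RSK row insertion gives P = [[1, 4], [2], [3]], which has shape [2, 1, 1].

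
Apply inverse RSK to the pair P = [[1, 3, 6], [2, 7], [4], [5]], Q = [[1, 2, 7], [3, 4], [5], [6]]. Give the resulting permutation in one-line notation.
Reverse the RSK construction: for i from n down to 1, find the cell of Q containing i, remove the entry at that cell from P, and reverse-bump it up through P; the value ejected from row 1 is w(i).

Step i=7: Q has 7 at row 1, column 3; remove that cell from P, ejecting 6. So w(7) = 6. P is now [[1, 3], [2, 7], [4], [5]].
Step i=6: Q has 6 at row 4, column 1; remove 5 from row 4 of P and reverse-bump: 5 enters row 3 and ejects 4; 4 enters row 2 and ejects 2; 2 enters row 1 and ejects 1. So w(6) = 1. P is now [[2, 3], [4, 7], [5]].
Step i=5: Q has 5 at row 3, column 1; remove 5 from row 3 of P and reverse-bump: 5 enters row 2 and ejects 4; 4 enters row 1 and ejects 3. So w(5) = 3. P is now [[2, 4], [5, 7]].
Step i=4: Q has 4 at row 2, column 2; remove 7 from row 2 of P and reverse-bump: 7 enters row 1 and ejects 4. So w(4) = 4. P is now [[2, 7], [5]].
Step i=3: Q has 3 at row 2, column 1; remove 5 from row 2 of P and reverse-bump: 5 enters row 1 and ejects 2. So w(3) = 2. P is now [[5, 7]].
Step i=2: Q has 2 at row 1, column 2; remove that cell from P, ejecting 7. So w(2) = 7. P is now [[5]].
Step i=1: Q has 1 at row 1, column 1; remove that cell from P, ejecting 5. So w(1) = 5. P is now [].

So w = 5 7 2 4 3 1 6.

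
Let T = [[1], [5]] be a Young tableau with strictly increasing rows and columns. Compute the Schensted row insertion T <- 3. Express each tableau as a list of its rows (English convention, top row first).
[[1, 3], [5]]

3 is larger than every entry of row 1, so it is appended to row 1. The new tableau is [[1, 3], [5]].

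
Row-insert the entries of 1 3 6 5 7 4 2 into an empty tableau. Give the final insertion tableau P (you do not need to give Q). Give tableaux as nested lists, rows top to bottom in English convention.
Insert 1: appended to row 1. P = [[1]].
Insert 3: appended to row 1. P = [[1, 3]].
Insert 6: appended to row 1. P = [[1, 3, 6]].
Insert 5: 5 bumps 6 from row 1; 6 starts row 2. P = [[1, 3, 5], [6]].
Insert 7: appended to row 1. P = [[1, 3, 5, 7], [6]].
Insert 4: 4 bumps 5 from row 1; 5 bumps 6 from row 2; 6 starts row 3. P = [[1, 3, 4, 7], [5], [6]].
Insert 2: 2 bumps 3 from row 1; 3 bumps 5 from row 2; 5 bumps 6 from row 3; 6 starts row 4. P = [[1, 2, 4, 7], [3], [5], [6]].

So P = [[1, 2, 4, 7], [3], [5], [6]].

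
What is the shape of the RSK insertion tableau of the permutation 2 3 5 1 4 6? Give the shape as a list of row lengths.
Row-insert each entry into an empty tableau.

After inserting 2: P = [[2]].
After inserting 3: P = [[2, 3]].
After inserting 5: P = [[2, 3, 5]].
After inserting 1: P = [[1, 3, 5], [2]].
After inserting 4: P = [[1, 3, 4], [2, 5]].
After inserting 6: P = [[1, 3, 4, 6], [2, 5]].

The final insertion tableau P = [[1, 3, 4, 6], [2, 5]] has shape [4, 2].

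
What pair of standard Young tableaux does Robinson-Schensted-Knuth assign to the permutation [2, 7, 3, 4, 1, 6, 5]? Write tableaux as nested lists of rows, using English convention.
Insert each entry of the permutation into P by Schensted row insertion, recording in Q the position of each new cell.

After inserting 2: P = [[2]].
After inserting 7: P = [[2, 7]].
After inserting 3: P = [[2, 3], [7]].
After inserting 4: P = [[2, 3, 4], [7]].
After inserting 1: P = [[1, 3, 4], [2], [7]].
After inserting 6: P = [[1, 3, 4, 6], [2], [7]].
After inserting 5: P = [[1, 3, 4, 5], [2, 6], [7]].

So P = [[1, 3, 4, 5], [2, 6], [7]], Q = [[1, 2, 4, 6], [3, 7], [5]].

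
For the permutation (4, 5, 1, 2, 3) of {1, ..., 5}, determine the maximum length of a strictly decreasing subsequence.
2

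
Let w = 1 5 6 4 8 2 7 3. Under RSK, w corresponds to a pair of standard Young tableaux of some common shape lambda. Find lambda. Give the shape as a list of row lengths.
Row-insert each entry into an empty tableau.

After inserting 1: P = [[1]].
After inserting 5: P = [[1, 5]].
After inserting 6: P = [[1, 5, 6]].
After inserting 4: P = [[1, 4, 6], [5]].
After inserting 8: P = [[1, 4, 6, 8], [5]].
After inserting 2: P = [[1, 2, 6, 8], [4], [5]].
After inserting 7: P = [[1, 2, 6, 7], [4, 8], [5]].
After inserting 3: P = [[1, 2, 3, 7], [4, 6], [5, 8]].

The final insertion tableau P = [[1, 2, 3, 7], [4, 6], [5, 8]] has shape [4, 2, 2].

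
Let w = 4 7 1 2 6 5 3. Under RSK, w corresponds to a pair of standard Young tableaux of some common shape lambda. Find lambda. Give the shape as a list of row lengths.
Row-insert each entry into an empty tableau.

After inserting 4: P = [[4]].
After inserting 7: P = [[4, 7]].
After inserting 1: P = [[1, 7], [4]].
After inserting 2: P = [[1, 2], [4, 7]].
After inserting 6: P = [[1, 2, 6], [4, 7]].
After inserting 5: P = [[1, 2, 5], [4, 6], [7]].
After inserting 3: P = [[1, 2, 3], [4, 5], [6], [7]].

The final insertion tableau P = [[1, 2, 3], [4, 5], [6], [7]] has shape [3, 2, 1, 1].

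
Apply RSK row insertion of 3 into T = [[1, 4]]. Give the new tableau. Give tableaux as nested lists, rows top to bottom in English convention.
In row 1, 3 replaces 4 (the leftmost entry greater than 3); 4 is bumped to row 2. 4 starts a new row 2. The new tableau is [[1, 3], [4]].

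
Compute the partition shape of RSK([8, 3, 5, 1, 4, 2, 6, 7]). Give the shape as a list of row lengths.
[4, 2, 1, 1]

RSK row insertion gives P = [[1, 2, 6, 7], [3, 4], [5], [8]], which has shape [4, 2, 1, 1].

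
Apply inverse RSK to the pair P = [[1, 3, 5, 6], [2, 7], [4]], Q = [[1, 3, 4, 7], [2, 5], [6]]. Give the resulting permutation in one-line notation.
4 2 3 7 5 1 6

Reverse RSK: for i = n, n-1, ..., 1, locate i in Q, remove the corresponding corner cell from P, and reverse-bump its entry up through P; the value ejected from row 1 is w(i).

So w = 4 2 3 7 5 1 6.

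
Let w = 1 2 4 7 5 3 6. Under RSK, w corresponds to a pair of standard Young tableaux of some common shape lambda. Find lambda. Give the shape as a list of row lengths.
[5, 1, 1]

Row-insert each entry into an empty tableau.

After inserting 1: P = [[1]].
After inserting 2: P = [[1, 2]].
After inserting 4: P = [[1, 2, 4]].
After inserting 7: P = [[1, 2, 4, 7]].
After inserting 5: P = [[1, 2, 4, 5], [7]].
After inserting 3: P = [[1, 2, 3, 5], [4], [7]].
After inserting 6: P = [[1, 2, 3, 5, 6], [4], [7]].

The final insertion tableau P = [[1, 2, 3, 5, 6], [4], [7]] has shape [5, 1, 1].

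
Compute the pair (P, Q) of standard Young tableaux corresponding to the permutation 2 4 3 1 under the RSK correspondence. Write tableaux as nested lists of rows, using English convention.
P = [[1, 3], [2], [4]], Q = [[1, 2], [3], [4]]

Insert each entry of the permutation into P by Schensted row insertion, recording in Q the position of each new cell.

Insert 2: appended to row 1. P = [[2]], Q = [[1]].
Insert 4: appended to row 1. P = [[2, 4]], Q = [[1, 2]].
Insert 3: 3 bumps 4 from row 1; 4 starts row 2. P = [[2, 3], [4]], Q = [[1, 2], [3]].
Insert 1: 1 bumps 2 from row 1; 2 bumps 4 from row 2; 4 starts row 3. P = [[1, 3], [2], [4]], Q = [[1, 2], [3], [4]].

So P = [[1, 3], [2], [4]], Q = [[1, 2], [3], [4]].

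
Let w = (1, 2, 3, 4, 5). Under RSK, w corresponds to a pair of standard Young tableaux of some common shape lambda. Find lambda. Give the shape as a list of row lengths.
Row-insert each entry into an empty tableau.

After inserting 1: P = [[1]].
After inserting 2: P = [[1, 2]].
After inserting 3: P = [[1, 2, 3]].
After inserting 4: P = [[1, 2, 3, 4]].
After inserting 5: P = [[1, 2, 3, 4, 5]].

The final insertion tableau P = [[1, 2, 3, 4, 5]] has shape [5].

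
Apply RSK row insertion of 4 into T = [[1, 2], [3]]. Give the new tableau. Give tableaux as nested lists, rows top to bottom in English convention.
4 is larger than every entry of row 1, so it is appended to row 1. The new tableau is [[1, 2, 4], [3]].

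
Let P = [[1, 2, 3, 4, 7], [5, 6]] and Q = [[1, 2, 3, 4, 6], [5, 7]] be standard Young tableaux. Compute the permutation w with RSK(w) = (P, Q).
Reverse the RSK construction: for i from n down to 1, find the cell of Q containing i, remove the entry at that cell from P, and reverse-bump it up through P; the value ejected from row 1 is w(i).

Step i=7: Q has 7 at row 2, column 2; remove 6 from row 2 of P and reverse-bump: 6 enters row 1 and ejects 4. So w(7) = 4. P is now [[1, 2, 3, 6, 7], [5]].
Step i=6: Q has 6 at row 1, column 5; remove that cell from P, ejecting 7. So w(6) = 7. P is now [[1, 2, 3, 6], [5]].
Step i=5: Q has 5 at row 2, column 1; remove 5 from row 2 of P and reverse-bump: 5 enters row 1 and ejects 3. So w(5) = 3. P is now [[1, 2, 5, 6]].
Step i=4: Q has 4 at row 1, column 4; remove that cell from P, ejecting 6. So w(4) = 6. P is now [[1, 2, 5]].
Step i=3: Q has 3 at row 1, column 3; remove that cell from P, ejecting 5. So w(3) = 5. P is now [[1, 2]].
Step i=2: Q has 2 at row 1, column 2; remove that cell from P, ejecting 2. So w(2) = 2. P is now [[1]].
Step i=1: Q has 1 at row 1, column 1; remove that cell from P, ejecting 1. So w(1) = 1. P is now [].

So w = 1 2 5 6 3 7 4.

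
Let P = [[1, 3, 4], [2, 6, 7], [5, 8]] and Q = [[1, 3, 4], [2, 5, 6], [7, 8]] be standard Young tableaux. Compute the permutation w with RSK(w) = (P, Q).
Reverse the RSK construction: for i from n down to 1, find the cell of Q containing i, remove the entry at that cell from P, and reverse-bump it up through P; the value ejected from row 1 is w(i).

Step i=8: Q has 8 at row 3, column 2; remove 8 from row 3 of P and reverse-bump: 8 enters row 2 and ejects 7; 7 enters row 1 and ejects 4. So w(8) = 4. P is now [[1, 3, 7], [2, 6, 8], [5]].
Step i=7: Q has 7 at row 3, column 1; remove 5 from row 3 of P and reverse-bump: 5 enters row 2 and ejects 2; 2 enters row 1 and ejects 1. So w(7) = 1. P is now [[2, 3, 7], [5, 6, 8]].
Step i=6: Q has 6 at row 2, column 3; remove 8 from row 2 of P and reverse-bump: 8 enters row 1 and ejects 7. So w(6) = 7. P is now [[2, 3, 8], [5, 6]].
Step i=5: Q has 5 at row 2, column 2; remove 6 from row 2 of P and reverse-bump: 6 enters row 1 and ejects 3. So w(5) = 3. P is now [[2, 6, 8], [5]].
Step i=4: Q has 4 at row 1, column 3; remove that cell from P, ejecting 8. So w(4) = 8. P is now [[2, 6], [5]].
Step i=3: Q has 3 at row 1, column 2; remove that cell from P, ejecting 6. So w(3) = 6. P is now [[2], [5]].
Step i=2: Q has 2 at row 2, column 1; remove 5 from row 2 of P and reverse-bump: 5 enters row 1 and ejects 2. So w(2) = 2. P is now [[5]].
Step i=1: Q has 1 at row 1, column 1; remove that cell from P, ejecting 5. So w(1) = 5. P is now [].

So w = 5 2 6 8 3 7 1 4.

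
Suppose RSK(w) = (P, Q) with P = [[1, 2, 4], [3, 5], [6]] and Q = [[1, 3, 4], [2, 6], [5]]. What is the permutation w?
6 1 3 5 2 4

Reverse the RSK construction: for i from n down to 1, find the cell of Q containing i, remove the entry at that cell from P, and reverse-bump it up through P; the value ejected from row 1 is w(i).

Step i=6: Q has 6 at row 2, column 2; remove 5 from row 2 of P and reverse-bump: 5 enters row 1 and ejects 4. So w(6) = 4. P is now [[1, 2, 5], [3], [6]].
Step i=5: Q has 5 at row 3, column 1; remove 6 from row 3 of P and reverse-bump: 6 enters row 2 and ejects 3; 3 enters row 1 and ejects 2. So w(5) = 2. P is now [[1, 3, 5], [6]].
Step i=4: Q has 4 at row 1, column 3; remove that cell from P, ejecting 5. So w(4) = 5. P is now [[1, 3], [6]].
Step i=3: Q has 3 at row 1, column 2; remove that cell from P, ejecting 3. So w(3) = 3. P is now [[1], [6]].
Step i=2: Q has 2 at row 2, column 1; remove 6 from row 2 of P and reverse-bump: 6 enters row 1 and ejects 1. So w(2) = 1. P is now [[6]].
Step i=1: Q has 1 at row 1, column 1; remove that cell from P, ejecting 6. So w(1) = 6. P is now [].

So w = 6 1 3 5 2 4.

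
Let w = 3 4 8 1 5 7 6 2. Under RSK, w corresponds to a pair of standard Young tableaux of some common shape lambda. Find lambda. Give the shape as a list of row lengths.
Row-insert each entry into an empty tableau.

After inserting 3: P = [[3]].
After inserting 4: P = [[3, 4]].
After inserting 8: P = [[3, 4, 8]].
After inserting 1: P = [[1, 4, 8], [3]].
After inserting 5: P = [[1, 4, 5], [3, 8]].
After inserting 7: P = [[1, 4, 5, 7], [3, 8]].
After inserting 6: P = [[1, 4, 5, 6], [3, 7], [8]].
After inserting 2: P = [[1, 2, 5, 6], [3, 4], [7], [8]].

The final insertion tableau P = [[1, 2, 5, 6], [3, 4], [7], [8]] has shape [4, 2, 1, 1].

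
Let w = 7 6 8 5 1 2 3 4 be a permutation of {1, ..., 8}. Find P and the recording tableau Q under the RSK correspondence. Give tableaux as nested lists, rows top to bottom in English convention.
P = [[1, 2, 3, 4], [5, 8], [6], [7]], Q = [[1, 3, 7, 8], [2, 6], [4], [5]]

Insert each entry of the permutation into P by Schensted row insertion, recording in Q the position of each new cell.

Insert 7: appended to row 1. P = [[7]].
Insert 6: 6 bumps 7 from row 1; 7 starts row 2. P = [[6], [7]].
Insert 8: appended to row 1. P = [[6, 8], [7]].
Insert 5: 5 bumps 6 from row 1; 6 bumps 7 from row 2; 7 starts row 3. P = [[5, 8], [6], [7]].
Insert 1: 1 bumps 5 from row 1; 5 bumps 6 from row 2; 6 bumps 7 from row 3; 7 starts row 4. P = [[1, 8], [5], [6], [7]].
Insert 2: 2 bumps 8 from row 1; 8 appends to row 2. P = [[1, 2], [5, 8], [6], [7]].
Insert 3: appended to row 1. P = [[1, 2, 3], [5, 8], [6], [7]].
Insert 4: appended to row 1. P = [[1, 2, 3, 4], [5, 8], [6], [7]].

So P = [[1, 2, 3, 4], [5, 8], [6], [7]], Q = [[1, 3, 7, 8], [2, 6], [4], [5]].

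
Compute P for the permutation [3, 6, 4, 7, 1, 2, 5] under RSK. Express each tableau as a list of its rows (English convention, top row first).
Insert 3: appended to row 1. P = [[3]].
Insert 6: appended to row 1. P = [[3, 6]].
Insert 4: 4 bumps 6 from row 1; 6 starts row 2. P = [[3, 4], [6]].
Insert 7: appended to row 1. P = [[3, 4, 7], [6]].
Insert 1: 1 bumps 3 from row 1; 3 bumps 6 from row 2; 6 starts row 3. P = [[1, 4, 7], [3], [6]].
Insert 2: 2 bumps 4 from row 1; 4 appends to row 2. P = [[1, 2, 7], [3, 4], [6]].
Insert 5: 5 bumps 7 from row 1; 7 appends to row 2. P = [[1, 2, 5], [3, 4, 7], [6]].

So P = [[1, 2, 5], [3, 4, 7], [6]].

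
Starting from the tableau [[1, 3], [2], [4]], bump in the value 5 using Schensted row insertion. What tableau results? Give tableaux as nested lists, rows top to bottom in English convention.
[[1, 3, 5], [2], [4]]

5 is larger than every entry of row 1, so it is appended to row 1. The new tableau is [[1, 3, 5], [2], [4]].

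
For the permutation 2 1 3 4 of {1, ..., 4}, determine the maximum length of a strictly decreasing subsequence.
2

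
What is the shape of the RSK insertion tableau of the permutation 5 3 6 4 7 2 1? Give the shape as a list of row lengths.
Row-insert each entry into an empty tableau.

After inserting 5: P = [[5]].
After inserting 3: P = [[3], [5]].
After inserting 6: P = [[3, 6], [5]].
After inserting 4: P = [[3, 4], [5, 6]].
After inserting 7: P = [[3, 4, 7], [5, 6]].
After inserting 2: P = [[2, 4, 7], [3, 6], [5]].
After inserting 1: P = [[1, 4, 7], [2, 6], [3], [5]].

The final insertion tableau P = [[1, 4, 7], [2, 6], [3], [5]] has shape [3, 2, 1, 1].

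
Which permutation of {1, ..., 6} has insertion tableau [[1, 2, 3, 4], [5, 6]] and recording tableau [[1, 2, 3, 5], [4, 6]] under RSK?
1 2 5 3 6 4

Reverse RSK: for i = n, n-1, ..., 1, locate i in Q, remove the corresponding corner cell from P, and reverse-bump its entry up through P; the value ejected from row 1 is w(i).

So w = 1 2 5 3 6 4.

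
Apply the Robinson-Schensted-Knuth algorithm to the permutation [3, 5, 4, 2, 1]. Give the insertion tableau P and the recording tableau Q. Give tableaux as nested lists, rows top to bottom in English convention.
P = [[1, 4], [2], [3], [5]], Q = [[1, 2], [3], [4], [5]]

Insert each entry of the permutation into P by Schensted row insertion, recording in Q the position of each new cell.

Insert 3: appended to row 1. P = [[3]], Q = [[1]].
Insert 5: appended to row 1. P = [[3, 5]], Q = [[1, 2]].
Insert 4: 4 bumps 5 from row 1; 5 starts row 2. P = [[3, 4], [5]], Q = [[1, 2], [3]].
Insert 2: 2 bumps 3 from row 1; 3 bumps 5 from row 2; 5 starts row 3. P = [[2, 4], [3], [5]], Q = [[1, 2], [3], [4]].
Insert 1: 1 bumps 2 from row 1; 2 bumps 3 from row 2; 3 bumps 5 from row 3; 5 starts row 4. P = [[1, 4], [2], [3], [5]], Q = [[1, 2], [3], [4], [5]].

So P = [[1, 4], [2], [3], [5]], Q = [[1, 2], [3], [4], [5]].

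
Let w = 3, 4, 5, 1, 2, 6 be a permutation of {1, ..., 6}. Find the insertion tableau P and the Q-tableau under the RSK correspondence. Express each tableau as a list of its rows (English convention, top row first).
Insert each entry of the permutation into P by Schensted row insertion, recording in Q the position of each new cell.

After inserting 3: P = [[3]].
After inserting 4: P = [[3, 4]].
After inserting 5: P = [[3, 4, 5]].
After inserting 1: P = [[1, 4, 5], [3]].
After inserting 2: P = [[1, 2, 5], [3, 4]].
After inserting 6: P = [[1, 2, 5, 6], [3, 4]].

So P = [[1, 2, 5, 6], [3, 4]], Q = [[1, 2, 3, 6], [4, 5]].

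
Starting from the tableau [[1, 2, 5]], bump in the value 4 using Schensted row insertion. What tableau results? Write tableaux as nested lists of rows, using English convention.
In row 1, 4 replaces 5 (the leftmost entry greater than 4); 5 is bumped to row 2. 5 starts a new row 2. The new tableau is [[1, 2, 4], [5]].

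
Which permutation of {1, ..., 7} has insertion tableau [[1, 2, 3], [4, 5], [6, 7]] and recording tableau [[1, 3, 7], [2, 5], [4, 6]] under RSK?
Reverse the RSK construction: for i from n down to 1, find the cell of Q containing i, remove the entry at that cell from P, and reverse-bump it up through P; the value ejected from row 1 is w(i).

Step i=7: Q has 7 at row 1, column 3; remove that cell from P, ejecting 3. So w(7) = 3. P is now [[1, 2], [4, 5], [6, 7]].
Step i=6: Q has 6 at row 3, column 2; remove 7 from row 3 of P and reverse-bump: 7 enters row 2 and ejects 5; 5 enters row 1 and ejects 2. So w(6) = 2. P is now [[1, 5], [4, 7], [6]].
Step i=5: Q has 5 at row 2, column 2; remove 7 from row 2 of P and reverse-bump: 7 enters row 1 and ejects 5. So w(5) = 5. P is now [[1, 7], [4], [6]].
Step i=4: Q has 4 at row 3, column 1; remove 6 from row 3 of P and reverse-bump: 6 enters row 2 and ejects 4; 4 enters row 1 and ejects 1. So w(4) = 1. P is now [[4, 7], [6]].
Step i=3: Q has 3 at row 1, column 2; remove that cell from P, ejecting 7. So w(3) = 7. P is now [[4], [6]].
Step i=2: Q has 2 at row 2, column 1; remove 6 from row 2 of P and reverse-bump: 6 enters row 1 and ejects 4. So w(2) = 4. P is now [[6]].
Step i=1: Q has 1 at row 1, column 1; remove that cell from P, ejecting 6. So w(1) = 6. P is now [].

So w = 6 4 7 1 5 2 3.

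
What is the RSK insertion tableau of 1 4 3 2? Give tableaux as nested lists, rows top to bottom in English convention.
Insert 1: appended to row 1. P = [[1]].
Insert 4: appended to row 1. P = [[1, 4]].
Insert 3: 3 bumps 4 from row 1; 4 starts row 2. P = [[1, 3], [4]].
Insert 2: 2 bumps 3 from row 1; 3 bumps 4 from row 2; 4 starts row 3. P = [[1, 2], [3], [4]].

So P = [[1, 2], [3], [4]].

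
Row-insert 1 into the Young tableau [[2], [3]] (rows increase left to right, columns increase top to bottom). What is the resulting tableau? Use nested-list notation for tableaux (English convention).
In row 1, 1 replaces 2 (the leftmost entry greater than 1); 2 is bumped to row 2. In row 2, 2 replaces 3 (the leftmost entry greater than 2); 3 is bumped to row 3. 3 starts a new row 3. The new tableau is [[1], [2], [3]].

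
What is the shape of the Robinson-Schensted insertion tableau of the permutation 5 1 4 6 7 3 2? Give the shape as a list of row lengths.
Row-insert each entry into an empty tableau.

After inserting 5: P = [[5]].
After inserting 1: P = [[1], [5]].
After inserting 4: P = [[1, 4], [5]].
After inserting 6: P = [[1, 4, 6], [5]].
After inserting 7: P = [[1, 4, 6, 7], [5]].
After inserting 3: P = [[1, 3, 6, 7], [4], [5]].
After inserting 2: P = [[1, 2, 6, 7], [3], [4], [5]].

The final insertion tableau P = [[1, 2, 6, 7], [3], [4], [5]] has shape [4, 1, 1, 1].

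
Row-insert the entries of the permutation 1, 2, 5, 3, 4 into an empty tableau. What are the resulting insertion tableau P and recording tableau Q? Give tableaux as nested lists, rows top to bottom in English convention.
P = [[1, 2, 3, 4], [5]], Q = [[1, 2, 3, 5], [4]]

Insert each entry of the permutation into P by Schensted row insertion, recording in Q the position of each new cell.

Insert 1: appended to row 1. P = [[1]].
Insert 2: appended to row 1. P = [[1, 2]].
Insert 5: appended to row 1. P = [[1, 2, 5]].
Insert 3: 3 bumps 5 from row 1; 5 starts row 2. P = [[1, 2, 3], [5]].
Insert 4: appended to row 1. P = [[1, 2, 3, 4], [5]].

So P = [[1, 2, 3, 4], [5]], Q = [[1, 2, 3, 5], [4]].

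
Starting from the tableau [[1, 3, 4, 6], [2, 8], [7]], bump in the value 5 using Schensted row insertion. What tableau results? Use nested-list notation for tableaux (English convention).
[[1, 3, 4, 5], [2, 6], [7, 8]]

In row 1, 5 replaces 6 (the leftmost entry greater than 5); 6 is bumped to row 2. In row 2, 6 replaces 8 (the leftmost entry greater than 6); 8 is bumped to row 3. 8 is appended to row 3. The new tableau is [[1, 3, 4, 5], [2, 6], [7, 8]].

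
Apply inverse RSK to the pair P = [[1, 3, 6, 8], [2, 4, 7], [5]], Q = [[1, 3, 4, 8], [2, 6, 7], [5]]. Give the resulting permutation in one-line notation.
Reverse the RSK construction: for i from n down to 1, find the cell of Q containing i, remove the entry at that cell from P, and reverse-bump it up through P; the value ejected from row 1 is w(i).

Step i=8: Q has 8 at row 1, column 4; remove that cell from P, ejecting 8. So w(8) = 8. P is now [[1, 3, 6], [2, 4, 7], [5]].
Step i=7: Q has 7 at row 2, column 3; remove 7 from row 2 of P and reverse-bump: 7 enters row 1 and ejects 6. So w(7) = 6. P is now [[1, 3, 7], [2, 4], [5]].
Step i=6: Q has 6 at row 2, column 2; remove 4 from row 2 of P and reverse-bump: 4 enters row 1 and ejects 3. So w(6) = 3. P is now [[1, 4, 7], [2], [5]].
Step i=5: Q has 5 at row 3, column 1; remove 5 from row 3 of P and reverse-bump: 5 enters row 2 and ejects 2; 2 enters row 1 and ejects 1. So w(5) = 1. P is now [[2, 4, 7], [5]].
Step i=4: Q has 4 at row 1, column 3; remove that cell from P, ejecting 7. So w(4) = 7. P is now [[2, 4], [5]].
Step i=3: Q has 3 at row 1, column 2; remove that cell from P, ejecting 4. So w(3) = 4. P is now [[2], [5]].
Step i=2: Q has 2 at row 2, column 1; remove 5 from row 2 of P and reverse-bump: 5 enters row 1 and ejects 2. So w(2) = 2. P is now [[5]].
Step i=1: Q has 1 at row 1, column 1; remove that cell from P, ejecting 5. So w(1) = 5. P is now [].

So w = 5 2 4 7 1 3 6 8.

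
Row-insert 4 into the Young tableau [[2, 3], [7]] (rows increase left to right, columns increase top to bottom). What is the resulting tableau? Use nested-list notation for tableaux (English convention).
4 is larger than every entry of row 1, so it is appended to row 1. The new tableau is [[2, 3, 4], [7]].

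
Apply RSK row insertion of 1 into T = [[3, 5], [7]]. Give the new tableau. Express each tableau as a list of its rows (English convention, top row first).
[[1, 5], [3], [7]]

In row 1, 1 replaces 3 (the leftmost entry greater than 1); 3 is bumped to row 2. In row 2, 3 replaces 7 (the leftmost entry greater than 3); 7 is bumped to row 3. 7 starts a new row 3. The new tableau is [[1, 5], [3], [7]].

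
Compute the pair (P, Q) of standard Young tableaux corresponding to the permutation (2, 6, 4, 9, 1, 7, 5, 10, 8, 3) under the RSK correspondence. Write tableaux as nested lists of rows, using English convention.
Insert each entry of the permutation into P by Schensted row insertion, recording in Q the position of each new cell.

Insert 2: appended to row 1. P = [[2]].
Insert 6: appended to row 1. P = [[2, 6]].
Insert 4: 4 bumps 6 from row 1; 6 starts row 2. P = [[2, 4], [6]].
Insert 9: appended to row 1. P = [[2, 4, 9], [6]].
Insert 1: 1 bumps 2 from row 1; 2 bumps 6 from row 2; 6 starts row 3. P = [[1, 4, 9], [2], [6]].
Insert 7: 7 bumps 9 from row 1; 9 appends to row 2. P = [[1, 4, 7], [2, 9], [6]].
Insert 5: 5 bumps 7 from row 1; 7 bumps 9 from row 2; 9 appends to row 3. P = [[1, 4, 5], [2, 7], [6, 9]].
Insert 10: appended to row 1. P = [[1, 4, 5, 10], [2, 7], [6, 9]].
Insert 8: 8 bumps 10 from row 1; 10 appends to row 2. P = [[1, 4, 5, 8], [2, 7, 10], [6, 9]].
Insert 3: 3 bumps 4 from row 1; 4 bumps 7 from row 2; 7 bumps 9 from row 3; 9 starts row 4. P = [[1, 3, 5, 8], [2, 4, 10], [6, 7], [9]].

So P = [[1, 3, 5, 8], [2, 4, 10], [6, 7], [9]], Q = [[1, 2, 4, 8], [3, 6, 9], [5, 7], [10]].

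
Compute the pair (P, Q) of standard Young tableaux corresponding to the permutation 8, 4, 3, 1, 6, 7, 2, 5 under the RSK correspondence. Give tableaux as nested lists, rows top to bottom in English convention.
Insert each entry of the permutation into P by Schensted row insertion, recording in Q the position of each new cell.

Insert 8: appended to row 1. P = [[8]], Q = [[1]].
Insert 4: 4 bumps 8 from row 1; 8 starts row 2. P = [[4], [8]], Q = [[1], [2]].
Insert 3: 3 bumps 4 from row 1; 4 bumps 8 from row 2; 8 starts row 3. P = [[3], [4], [8]], Q = [[1], [2], [3]].
Insert 1: 1 bumps 3 from row 1; 3 bumps 4 from row 2; 4 bumps 8 from row 3; 8 starts row 4. P = [[1], [3], [4], [8]], Q = [[1], [2], [3], [4]].
Insert 6: appended to row 1. P = [[1, 6], [3], [4], [8]], Q = [[1, 5], [2], [3], [4]].
Insert 7: appended to row 1. P = [[1, 6, 7], [3], [4], [8]], Q = [[1, 5, 6], [2], [3], [4]].
Insert 2: 2 bumps 6 from row 1; 6 appends to row 2. P = [[1, 2, 7], [3, 6], [4], [8]], Q = [[1, 5, 6], [2, 7], [3], [4]].
Insert 5: 5 bumps 7 from row 1; 7 appends to row 2. P = [[1, 2, 5], [3, 6, 7], [4], [8]], Q = [[1, 5, 6], [2, 7, 8], [3], [4]].

So P = [[1, 2, 5], [3, 6, 7], [4], [8]], Q = [[1, 5, 6], [2, 7, 8], [3], [4]].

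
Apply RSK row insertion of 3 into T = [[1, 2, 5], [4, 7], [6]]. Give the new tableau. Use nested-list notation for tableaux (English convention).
[[1, 2, 3], [4, 5], [6, 7]]

In row 1, 3 replaces 5 (the leftmost entry greater than 3); 5 is bumped to row 2. In row 2, 5 replaces 7 (the leftmost entry greater than 5); 7 is bumped to row 3. 7 is appended to row 3. The new tableau is [[1, 2, 3], [4, 5], [6, 7]].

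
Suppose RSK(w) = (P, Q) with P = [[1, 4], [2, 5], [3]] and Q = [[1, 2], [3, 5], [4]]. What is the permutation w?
3 5 2 1 4

Reverse the RSK construction: for i from n down to 1, find the cell of Q containing i, remove the entry at that cell from P, and reverse-bump it up through P; the value ejected from row 1 is w(i).

Step i=5: Q has 5 at row 2, column 2; remove 5 from row 2 of P and reverse-bump: 5 enters row 1 and ejects 4. So w(5) = 4. P is now [[1, 5], [2], [3]].
Step i=4: Q has 4 at row 3, column 1; remove 3 from row 3 of P and reverse-bump: 3 enters row 2 and ejects 2; 2 enters row 1 and ejects 1. So w(4) = 1. P is now [[2, 5], [3]].
Step i=3: Q has 3 at row 2, column 1; remove 3 from row 2 of P and reverse-bump: 3 enters row 1 and ejects 2. So w(3) = 2. P is now [[3, 5]].
Step i=2: Q has 2 at row 1, column 2; remove that cell from P, ejecting 5. So w(2) = 5. P is now [[3]].
Step i=1: Q has 1 at row 1, column 1; remove that cell from P, ejecting 3. So w(1) = 3. P is now [].

So w = 3 5 2 1 4.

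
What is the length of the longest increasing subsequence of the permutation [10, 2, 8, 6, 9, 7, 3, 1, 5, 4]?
3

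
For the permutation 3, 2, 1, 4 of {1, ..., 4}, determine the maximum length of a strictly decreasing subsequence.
3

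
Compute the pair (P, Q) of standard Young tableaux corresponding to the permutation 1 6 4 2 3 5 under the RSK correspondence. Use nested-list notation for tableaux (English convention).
P = [[1, 2, 3, 5], [4], [6]], Q = [[1, 2, 5, 6], [3], [4]]

Insert each entry of the permutation into P by Schensted row insertion, recording in Q the position of each new cell.

Insert 1: appended to row 1. P = [[1]], Q = [[1]].
Insert 6: appended to row 1. P = [[1, 6]], Q = [[1, 2]].
Insert 4: 4 bumps 6 from row 1; 6 starts row 2. P = [[1, 4], [6]], Q = [[1, 2], [3]].
Insert 2: 2 bumps 4 from row 1; 4 bumps 6 from row 2; 6 starts row 3. P = [[1, 2], [4], [6]], Q = [[1, 2], [3], [4]].
Insert 3: appended to row 1. P = [[1, 2, 3], [4], [6]], Q = [[1, 2, 5], [3], [4]].
Insert 5: appended to row 1. P = [[1, 2, 3, 5], [4], [6]], Q = [[1, 2, 5, 6], [3], [4]].

So P = [[1, 2, 3, 5], [4], [6]], Q = [[1, 2, 5, 6], [3], [4]].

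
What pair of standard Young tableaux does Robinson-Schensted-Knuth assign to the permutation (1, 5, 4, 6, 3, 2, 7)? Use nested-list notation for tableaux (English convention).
P = [[1, 2, 6, 7], [3], [4], [5]], Q = [[1, 2, 4, 7], [3], [5], [6]]

Insert each entry of the permutation into P by Schensted row insertion, recording in Q the position of each new cell.

After inserting 1: P = [[1]].
After inserting 5: P = [[1, 5]].
After inserting 4: P = [[1, 4], [5]].
After inserting 6: P = [[1, 4, 6], [5]].
After inserting 3: P = [[1, 3, 6], [4], [5]].
After inserting 2: P = [[1, 2, 6], [3], [4], [5]].
After inserting 7: P = [[1, 2, 6, 7], [3], [4], [5]].

So P = [[1, 2, 6, 7], [3], [4], [5]], Q = [[1, 2, 4, 7], [3], [5], [6]].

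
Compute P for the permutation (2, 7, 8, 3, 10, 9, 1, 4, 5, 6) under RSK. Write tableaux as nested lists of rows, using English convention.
P = [[1, 3, 4, 5, 6], [2, 8, 9], [7, 10]]

Insert 2: appended to row 1. P = [[2]].
Insert 7: appended to row 1. P = [[2, 7]].
Insert 8: appended to row 1. P = [[2, 7, 8]].
Insert 3: 3 bumps 7 from row 1; 7 starts row 2. P = [[2, 3, 8], [7]].
Insert 10: appended to row 1. P = [[2, 3, 8, 10], [7]].
Insert 9: 9 bumps 10 from row 1; 10 appends to row 2. P = [[2, 3, 8, 9], [7, 10]].
Insert 1: 1 bumps 2 from row 1; 2 bumps 7 from row 2; 7 starts row 3. P = [[1, 3, 8, 9], [2, 10], [7]].
Insert 4: 4 bumps 8 from row 1; 8 bumps 10 from row 2; 10 appends to row 3. P = [[1, 3, 4, 9], [2, 8], [7, 10]].
Insert 5: 5 bumps 9 from row 1; 9 appends to row 2. P = [[1, 3, 4, 5], [2, 8, 9], [7, 10]].
Insert 6: appended to row 1. P = [[1, 3, 4, 5, 6], [2, 8, 9], [7, 10]].

So P = [[1, 3, 4, 5, 6], [2, 8, 9], [7, 10]].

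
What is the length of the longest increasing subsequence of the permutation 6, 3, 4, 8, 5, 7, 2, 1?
4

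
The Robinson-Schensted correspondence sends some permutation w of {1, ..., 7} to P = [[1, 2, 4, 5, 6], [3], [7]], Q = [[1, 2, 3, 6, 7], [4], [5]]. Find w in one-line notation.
1 3 7 4 2 5 6

Reverse RSK: for i = n, n-1, ..., 1, locate i in Q, remove the corresponding corner cell from P, and reverse-bump its entry up through P; the value ejected from row 1 is w(i).

So w = 1 3 7 4 2 5 6.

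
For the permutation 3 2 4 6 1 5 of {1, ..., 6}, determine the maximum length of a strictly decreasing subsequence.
3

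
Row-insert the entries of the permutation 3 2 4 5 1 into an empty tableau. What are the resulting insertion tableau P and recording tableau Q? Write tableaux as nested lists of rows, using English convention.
Insert each entry of the permutation into P by Schensted row insertion, recording in Q the position of each new cell.

Insert 3: appended to row 1. P = [[3]].
Insert 2: 2 bumps 3 from row 1; 3 starts row 2. P = [[2], [3]].
Insert 4: appended to row 1. P = [[2, 4], [3]].
Insert 5: appended to row 1. P = [[2, 4, 5], [3]].
Insert 1: 1 bumps 2 from row 1; 2 bumps 3 from row 2; 3 starts row 3. P = [[1, 4, 5], [2], [3]].

So P = [[1, 4, 5], [2], [3]], Q = [[1, 3, 4], [2], [5]].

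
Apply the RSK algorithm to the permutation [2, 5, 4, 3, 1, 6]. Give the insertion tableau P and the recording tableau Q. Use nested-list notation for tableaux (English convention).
Insert each entry of the permutation into P by Schensted row insertion, recording in Q the position of each new cell.

Insert 2: appended to row 1. P = [[2]].
Insert 5: appended to row 1. P = [[2, 5]].
Insert 4: 4 bumps 5 from row 1; 5 starts row 2. P = [[2, 4], [5]].
Insert 3: 3 bumps 4 from row 1; 4 bumps 5 from row 2; 5 starts row 3. P = [[2, 3], [4], [5]].
Insert 1: 1 bumps 2 from row 1; 2 bumps 4 from row 2; 4 bumps 5 from row 3; 5 starts row 4. P = [[1, 3], [2], [4], [5]].
Insert 6: appended to row 1. P = [[1, 3, 6], [2], [4], [5]].

So P = [[1, 3, 6], [2], [4], [5]], Q = [[1, 2, 6], [3], [4], [5]].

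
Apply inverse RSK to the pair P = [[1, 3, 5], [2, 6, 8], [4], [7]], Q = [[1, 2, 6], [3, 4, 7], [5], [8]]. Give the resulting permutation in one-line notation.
4 7 2 6 3 8 5 1

Reverse the RSK construction: for i from n down to 1, find the cell of Q containing i, remove the entry at that cell from P, and reverse-bump it up through P; the value ejected from row 1 is w(i).

Step i=8: Q has 8 at row 4, column 1; remove 7 from row 4 of P and reverse-bump: 7 enters row 3 and ejects 4; 4 enters row 2 and ejects 2; 2 enters row 1 and ejects 1. So w(8) = 1. P is now [[2, 3, 5], [4, 6, 8], [7]].
Step i=7: Q has 7 at row 2, column 3; remove 8 from row 2 of P and reverse-bump: 8 enters row 1 and ejects 5. So w(7) = 5. P is now [[2, 3, 8], [4, 6], [7]].
Step i=6: Q has 6 at row 1, column 3; remove that cell from P, ejecting 8. So w(6) = 8. P is now [[2, 3], [4, 6], [7]].
Step i=5: Q has 5 at row 3, column 1; remove 7 from row 3 of P and reverse-bump: 7 enters row 2 and ejects 6; 6 enters row 1 and ejects 3. So w(5) = 3. P is now [[2, 6], [4, 7]].
Step i=4: Q has 4 at row 2, column 2; remove 7 from row 2 of P and reverse-bump: 7 enters row 1 and ejects 6. So w(4) = 6. P is now [[2, 7], [4]].
Step i=3: Q has 3 at row 2, column 1; remove 4 from row 2 of P and reverse-bump: 4 enters row 1 and ejects 2. So w(3) = 2. P is now [[4, 7]].
Step i=2: Q has 2 at row 1, column 2; remove that cell from P, ejecting 7. So w(2) = 7. P is now [[4]].
Step i=1: Q has 1 at row 1, column 1; remove that cell from P, ejecting 4. So w(1) = 4. P is now [].

So w = 4 7 2 6 3 8 5 1.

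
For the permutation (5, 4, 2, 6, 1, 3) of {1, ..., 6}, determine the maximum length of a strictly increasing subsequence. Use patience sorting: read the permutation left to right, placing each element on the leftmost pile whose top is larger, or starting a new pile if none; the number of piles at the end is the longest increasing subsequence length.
5: new pile. tops = [5]
4: onto pile 1 (replacing 5). tops = [4]
2: onto pile 1 (replacing 4). tops = [2]
6: new pile. tops = [2, 6]
1: onto pile 1 (replacing 2). tops = [1, 6]
3: onto pile 2 (replacing 6). tops = [1, 3]

2 piles, so the longest increasing subsequence has length 2.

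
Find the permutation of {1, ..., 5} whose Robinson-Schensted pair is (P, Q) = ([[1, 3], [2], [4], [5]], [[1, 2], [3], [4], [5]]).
Reverse the RSK construction: for i from n down to 1, find the cell of Q containing i, remove the entry at that cell from P, and reverse-bump it up through P; the value ejected from row 1 is w(i).

Step i=5: Q has 5 at row 4, column 1; remove 5 from row 4 of P and reverse-bump: 5 enters row 3 and ejects 4; 4 enters row 2 and ejects 2; 2 enters row 1 and ejects 1. So w(5) = 1. P is now [[2, 3], [4], [5]].
Step i=4: Q has 4 at row 3, column 1; remove 5 from row 3 of P and reverse-bump: 5 enters row 2 and ejects 4; 4 enters row 1 and ejects 3. So w(4) = 3. P is now [[2, 4], [5]].
Step i=3: Q has 3 at row 2, column 1; remove 5 from row 2 of P and reverse-bump: 5 enters row 1 and ejects 4. So w(3) = 4. P is now [[2, 5]].
Step i=2: Q has 2 at row 1, column 2; remove that cell from P, ejecting 5. So w(2) = 5. P is now [[2]].
Step i=1: Q has 1 at row 1, column 1; remove that cell from P, ejecting 2. So w(1) = 2. P is now [].

So w = 2 5 4 3 1.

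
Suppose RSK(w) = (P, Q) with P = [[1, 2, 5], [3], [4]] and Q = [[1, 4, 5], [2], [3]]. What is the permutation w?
Reverse the RSK construction: for i from n down to 1, find the cell of Q containing i, remove the entry at that cell from P, and reverse-bump it up through P; the value ejected from row 1 is w(i).

Step i=5: Q has 5 at row 1, column 3; remove that cell from P, ejecting 5. So w(5) = 5. P is now [[1, 2], [3], [4]].
Step i=4: Q has 4 at row 1, column 2; remove that cell from P, ejecting 2. So w(4) = 2. P is now [[1], [3], [4]].
Step i=3: Q has 3 at row 3, column 1; remove 4 from row 3 of P and reverse-bump: 4 enters row 2 and ejects 3; 3 enters row 1 and ejects 1. So w(3) = 1. P is now [[3], [4]].
Step i=2: Q has 2 at row 2, column 1; remove 4 from row 2 of P and reverse-bump: 4 enters row 1 and ejects 3. So w(2) = 3. P is now [[4]].
Step i=1: Q has 1 at row 1, column 1; remove that cell from P, ejecting 4. So w(1) = 4. P is now [].

So w = 4 3 1 2 5.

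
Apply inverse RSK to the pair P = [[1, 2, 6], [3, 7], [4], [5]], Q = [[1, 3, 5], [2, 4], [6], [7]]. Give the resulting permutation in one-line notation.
5 1 7 4 6 3 2

Reverse the RSK construction: for i from n down to 1, find the cell of Q containing i, remove the entry at that cell from P, and reverse-bump it up through P; the value ejected from row 1 is w(i).

Step i=7: Q has 7 at row 4, column 1; remove 5 from row 4 of P and reverse-bump: 5 enters row 3 and ejects 4; 4 enters row 2 and ejects 3; 3 enters row 1 and ejects 2. So w(7) = 2. P is now [[1, 3, 6], [4, 7], [5]].
Step i=6: Q has 6 at row 3, column 1; remove 5 from row 3 of P and reverse-bump: 5 enters row 2 and ejects 4; 4 enters row 1 and ejects 3. So w(6) = 3. P is now [[1, 4, 6], [5, 7]].
Step i=5: Q has 5 at row 1, column 3; remove that cell from P, ejecting 6. So w(5) = 6. P is now [[1, 4], [5, 7]].
Step i=4: Q has 4 at row 2, column 2; remove 7 from row 2 of P and reverse-bump: 7 enters row 1 and ejects 4. So w(4) = 4. P is now [[1, 7], [5]].
Step i=3: Q has 3 at row 1, column 2; remove that cell from P, ejecting 7. So w(3) = 7. P is now [[1], [5]].
Step i=2: Q has 2 at row 2, column 1; remove 5 from row 2 of P and reverse-bump: 5 enters row 1 and ejects 1. So w(2) = 1. P is now [[5]].
Step i=1: Q has 1 at row 1, column 1; remove that cell from P, ejecting 5. So w(1) = 5. P is now [].

So w = 5 1 7 4 6 3 2.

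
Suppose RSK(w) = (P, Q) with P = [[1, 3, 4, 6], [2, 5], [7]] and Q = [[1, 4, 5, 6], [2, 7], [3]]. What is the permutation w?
7 2 1 3 5 6 4

Reverse the RSK construction: for i from n down to 1, find the cell of Q containing i, remove the entry at that cell from P, and reverse-bump it up through P; the value ejected from row 1 is w(i).

Step i=7: Q has 7 at row 2, column 2; remove 5 from row 2 of P and reverse-bump: 5 enters row 1 and ejects 4. So w(7) = 4. P is now [[1, 3, 5, 6], [2], [7]].
Step i=6: Q has 6 at row 1, column 4; remove that cell from P, ejecting 6. So w(6) = 6. P is now [[1, 3, 5], [2], [7]].
Step i=5: Q has 5 at row 1, column 3; remove that cell from P, ejecting 5. So w(5) = 5. P is now [[1, 3], [2], [7]].
Step i=4: Q has 4 at row 1, column 2; remove that cell from P, ejecting 3. So w(4) = 3. P is now [[1], [2], [7]].
Step i=3: Q has 3 at row 3, column 1; remove 7 from row 3 of P and reverse-bump: 7 enters row 2 and ejects 2; 2 enters row 1 and ejects 1. So w(3) = 1. P is now [[2], [7]].
Step i=2: Q has 2 at row 2, column 1; remove 7 from row 2 of P and reverse-bump: 7 enters row 1 and ejects 2. So w(2) = 2. P is now [[7]].
Step i=1: Q has 1 at row 1, column 1; remove that cell from P, ejecting 7. So w(1) = 7. P is now [].

So w = 7 2 1 3 5 6 4.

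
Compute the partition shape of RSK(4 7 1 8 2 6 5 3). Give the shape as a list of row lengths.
Row-insert each entry into an empty tableau.

After inserting 4: P = [[4]].
After inserting 7: P = [[4, 7]].
After inserting 1: P = [[1, 7], [4]].
After inserting 8: P = [[1, 7, 8], [4]].
After inserting 2: P = [[1, 2, 8], [4, 7]].
After inserting 6: P = [[1, 2, 6], [4, 7, 8]].
After inserting 5: P = [[1, 2, 5], [4, 6, 8], [7]].
After inserting 3: P = [[1, 2, 3], [4, 5, 8], [6], [7]].

The final insertion tableau P = [[1, 2, 3], [4, 5, 8], [6], [7]] has shape [3, 3, 1, 1].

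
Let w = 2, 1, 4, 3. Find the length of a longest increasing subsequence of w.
2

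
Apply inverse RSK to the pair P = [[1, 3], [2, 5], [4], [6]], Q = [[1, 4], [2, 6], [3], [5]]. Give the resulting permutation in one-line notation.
Reverse the RSK construction: for i from n down to 1, find the cell of Q containing i, remove the entry at that cell from P, and reverse-bump it up through P; the value ejected from row 1 is w(i).

Step i=6: Q has 6 at row 2, column 2; remove 5 from row 2 of P and reverse-bump: 5 enters row 1 and ejects 3. So w(6) = 3. P is now [[1, 5], [2], [4], [6]].
Step i=5: Q has 5 at row 4, column 1; remove 6 from row 4 of P and reverse-bump: 6 enters row 3 and ejects 4; 4 enters row 2 and ejects 2; 2 enters row 1 and ejects 1. So w(5) = 1. P is now [[2, 5], [4], [6]].
Step i=4: Q has 4 at row 1, column 2; remove that cell from P, ejecting 5. So w(4) = 5. P is now [[2], [4], [6]].
Step i=3: Q has 3 at row 3, column 1; remove 6 from row 3 of P and reverse-bump: 6 enters row 2 and ejects 4; 4 enters row 1 and ejects 2. So w(3) = 2. P is now [[4], [6]].
Step i=2: Q has 2 at row 2, column 1; remove 6 from row 2 of P and reverse-bump: 6 enters row 1 and ejects 4. So w(2) = 4. P is now [[6]].
Step i=1: Q has 1 at row 1, column 1; remove that cell from P, ejecting 6. So w(1) = 6. P is now [].

So w = 6 4 2 5 1 3.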